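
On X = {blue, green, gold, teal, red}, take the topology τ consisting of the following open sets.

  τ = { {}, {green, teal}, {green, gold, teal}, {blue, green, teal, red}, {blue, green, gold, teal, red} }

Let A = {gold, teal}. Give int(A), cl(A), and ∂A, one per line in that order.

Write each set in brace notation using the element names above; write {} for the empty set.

int(A) = {}
cl(A)  = {blue, green, gold, teal, red}
∂A     = {blue, green, gold, teal, red}

open subsets of A: {}; so int(A) = {}
closure: X∖int(X∖A) = X∖{} = {blue, green, gold, teal, red}
∂A = {blue, green, gold, teal, red} minus {} = {blue, green, gold, teal, red}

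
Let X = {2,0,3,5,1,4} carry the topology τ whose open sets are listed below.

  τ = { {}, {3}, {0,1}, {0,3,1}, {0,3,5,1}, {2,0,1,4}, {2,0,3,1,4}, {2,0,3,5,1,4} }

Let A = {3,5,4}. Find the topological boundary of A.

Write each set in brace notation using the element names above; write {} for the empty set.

opens ⊆ A: {}, {3}; union → int = {3}
complement {2,0,1}; its interior {0,1}; cl(A) = X∖{0,1} = {2,3,5,4}
boundary = {2,3,5,4} ∖ {3} = {2,5,4}

{2,5,4}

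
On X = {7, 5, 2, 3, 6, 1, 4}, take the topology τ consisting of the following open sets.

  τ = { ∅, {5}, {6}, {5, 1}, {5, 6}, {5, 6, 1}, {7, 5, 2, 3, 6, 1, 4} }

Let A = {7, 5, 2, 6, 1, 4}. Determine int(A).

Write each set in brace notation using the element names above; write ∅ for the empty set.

{5, 6, 1}

opens ⊆ A: ∅, {6}, {5}, {5, 1}, {5, 6}, {5, 6, 1}; union → int = {5, 6, 1}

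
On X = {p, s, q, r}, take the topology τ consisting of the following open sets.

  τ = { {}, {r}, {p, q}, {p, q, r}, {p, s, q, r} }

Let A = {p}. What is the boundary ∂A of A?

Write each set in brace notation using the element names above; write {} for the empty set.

open subsets of A: {}; so int(A) = {}
closure: X∖int(X∖A) = X∖{r} = {p, s, q}
∂A = {p, s, q} minus {} = {p, s, q}

{p, s, q}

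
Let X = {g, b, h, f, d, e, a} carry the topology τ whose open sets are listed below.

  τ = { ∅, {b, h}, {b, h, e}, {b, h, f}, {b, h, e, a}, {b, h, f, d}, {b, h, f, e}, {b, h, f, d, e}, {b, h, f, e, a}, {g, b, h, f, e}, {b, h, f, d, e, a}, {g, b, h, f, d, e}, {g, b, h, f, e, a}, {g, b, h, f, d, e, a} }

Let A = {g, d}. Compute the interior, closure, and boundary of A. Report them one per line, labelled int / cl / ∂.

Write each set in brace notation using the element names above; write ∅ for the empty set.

int(A) = ∅
cl(A)  = {g, d}
∂A     = {g, d}

U open, U⊆A: ∅. int(A) = ⋃ = ∅
X∖A={b, h, f, e, a}, int(X∖A)={b, h, f, e, a}, hence cl(A)={g, d}
∂A: remove int from cl → {g, d}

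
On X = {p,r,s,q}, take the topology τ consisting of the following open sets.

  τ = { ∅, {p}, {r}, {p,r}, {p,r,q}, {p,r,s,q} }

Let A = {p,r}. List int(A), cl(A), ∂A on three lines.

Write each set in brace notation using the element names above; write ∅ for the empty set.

opens ⊆ A: ∅, {r}, {p}, {p,r}; union → int = {p,r}
complement {s,q}; its interior ∅; cl(A) = X∖∅ = {p,r,s,q}
boundary = {p,r,s,q} ∖ {p,r} = {s,q}

int(A) = {p,r}
cl(A)  = {p,r,s,q}
∂A     = {s,q}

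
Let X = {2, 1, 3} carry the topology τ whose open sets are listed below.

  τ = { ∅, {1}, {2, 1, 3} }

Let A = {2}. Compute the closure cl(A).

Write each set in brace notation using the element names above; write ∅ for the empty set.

{2, 3}

closure: X∖int(X∖A) = X∖{1} = {2, 3}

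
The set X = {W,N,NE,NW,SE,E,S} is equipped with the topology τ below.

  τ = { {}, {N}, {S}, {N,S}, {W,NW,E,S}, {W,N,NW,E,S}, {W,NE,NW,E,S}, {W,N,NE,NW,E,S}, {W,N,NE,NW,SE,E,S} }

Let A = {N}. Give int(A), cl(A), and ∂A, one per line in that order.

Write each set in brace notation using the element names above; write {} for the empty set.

U open, U⊆A: {}, {N}. int(A) = ⋃ = {N}
X∖A={W,NE,NW,SE,E,S}, int(X∖A)={W,NE,NW,E,S}, hence cl(A)={N,SE}
∂A: remove int from cl → {SE}

int(A) = {N}
cl(A)  = {N,SE}
∂A     = {SE}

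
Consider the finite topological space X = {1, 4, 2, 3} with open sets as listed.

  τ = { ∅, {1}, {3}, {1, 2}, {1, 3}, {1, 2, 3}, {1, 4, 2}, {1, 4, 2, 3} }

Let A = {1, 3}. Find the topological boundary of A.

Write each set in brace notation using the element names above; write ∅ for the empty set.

opens ⊆ A: ∅, {3}, {1}, {1, 3}; union → int = {1, 3}
complement {4, 2}; its interior ∅; cl(A) = X∖∅ = {1, 4, 2, 3}
boundary = {1, 4, 2, 3} ∖ {1, 3} = {4, 2}

{4, 2}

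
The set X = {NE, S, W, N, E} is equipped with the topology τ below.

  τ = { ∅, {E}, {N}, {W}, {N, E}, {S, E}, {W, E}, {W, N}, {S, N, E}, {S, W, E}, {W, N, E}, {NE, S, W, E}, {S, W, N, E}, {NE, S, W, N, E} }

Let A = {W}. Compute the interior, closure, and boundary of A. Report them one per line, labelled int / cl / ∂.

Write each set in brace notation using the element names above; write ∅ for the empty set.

U open, U⊆A: ∅, {W}. int(A) = ⋃ = {W}
X∖A={NE, S, N, E}, int(X∖A)={S, N, E}, hence cl(A)={NE, W}
∂A: remove int from cl → {NE}

int(A) = {W}
cl(A)  = {NE, W}
∂A     = {NE}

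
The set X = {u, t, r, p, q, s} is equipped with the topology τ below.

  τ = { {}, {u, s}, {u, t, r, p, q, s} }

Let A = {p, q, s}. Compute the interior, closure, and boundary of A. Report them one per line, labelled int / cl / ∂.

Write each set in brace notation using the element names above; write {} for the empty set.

int(A) = {}
cl(A)  = {u, t, r, p, q, s}
∂A     = {u, t, r, p, q, s}

U open, U⊆A: {}. int(A) = ⋃ = {}
X∖A={u, t, r}, int(X∖A)={}, hence cl(A)={u, t, r, p, q, s}
∂A: remove int from cl → {u, t, r, p, q, s}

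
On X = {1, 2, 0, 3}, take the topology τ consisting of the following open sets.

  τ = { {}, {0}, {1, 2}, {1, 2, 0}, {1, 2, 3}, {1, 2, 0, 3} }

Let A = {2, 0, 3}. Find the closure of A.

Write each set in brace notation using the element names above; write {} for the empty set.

{1, 2, 0, 3}

closure: X∖int(X∖A) = X∖{} = {1, 2, 0, 3}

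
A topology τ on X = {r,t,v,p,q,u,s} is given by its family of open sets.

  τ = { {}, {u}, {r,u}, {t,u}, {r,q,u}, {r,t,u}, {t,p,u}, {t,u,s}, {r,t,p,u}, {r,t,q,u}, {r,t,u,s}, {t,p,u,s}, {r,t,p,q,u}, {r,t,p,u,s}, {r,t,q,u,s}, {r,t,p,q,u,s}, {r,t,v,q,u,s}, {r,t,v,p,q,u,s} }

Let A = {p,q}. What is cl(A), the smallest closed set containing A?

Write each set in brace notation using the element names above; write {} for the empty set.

{v,p,q}

closure: X∖int(X∖A) = X∖{r,t,u,s} = {v,p,q}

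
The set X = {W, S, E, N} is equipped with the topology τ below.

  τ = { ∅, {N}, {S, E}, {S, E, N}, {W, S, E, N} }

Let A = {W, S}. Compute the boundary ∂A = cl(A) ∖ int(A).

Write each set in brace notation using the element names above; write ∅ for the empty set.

{W, S, E}

interior: largest open inside A is ∅ (from ∅)
cl via duality: int({E, N}) = {N}, so X∖{N} = {W, S, E}
cl∖int = {W, S, E}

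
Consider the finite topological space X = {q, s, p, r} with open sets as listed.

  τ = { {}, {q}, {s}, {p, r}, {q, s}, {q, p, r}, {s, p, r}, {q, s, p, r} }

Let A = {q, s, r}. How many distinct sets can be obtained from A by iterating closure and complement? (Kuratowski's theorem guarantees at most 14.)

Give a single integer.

6

complement {p}; its interior {}; cl(A) = X∖{} = {q, s, p, r}
With k = closure, c = complement:
  1. A     = {q, s, r}
  2. kA    = {q, s, p, r}
  3. cA    = {p}
  4. ckA   = {}
  5. kcA   = {p, r}
  6. ckcA  = {q, s}
k, c of each give nothing new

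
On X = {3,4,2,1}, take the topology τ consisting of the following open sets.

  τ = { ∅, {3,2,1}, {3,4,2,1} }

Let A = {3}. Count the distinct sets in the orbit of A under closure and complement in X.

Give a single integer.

4

X∖A={4,2,1}, int(X∖A)=∅, hence cl(A)={3,4,2,1}
Orbit (k=closure, c=complement):
  1. A     = {3}
  2. kA    = {3,4,2,1}
  3. cA    = {4,2,1}
  4. ckA   = ∅
(closed under both — stop)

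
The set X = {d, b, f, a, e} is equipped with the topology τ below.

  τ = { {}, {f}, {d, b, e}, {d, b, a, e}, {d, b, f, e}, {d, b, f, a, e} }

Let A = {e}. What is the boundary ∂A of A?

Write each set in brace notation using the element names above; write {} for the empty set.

{d, b, a, e}

interior: largest open inside A is {} (from {})
cl via duality: int({d, b, f, a}) = {f}, so X∖{f} = {d, b, a, e}
cl∖int = {d, b, a, e}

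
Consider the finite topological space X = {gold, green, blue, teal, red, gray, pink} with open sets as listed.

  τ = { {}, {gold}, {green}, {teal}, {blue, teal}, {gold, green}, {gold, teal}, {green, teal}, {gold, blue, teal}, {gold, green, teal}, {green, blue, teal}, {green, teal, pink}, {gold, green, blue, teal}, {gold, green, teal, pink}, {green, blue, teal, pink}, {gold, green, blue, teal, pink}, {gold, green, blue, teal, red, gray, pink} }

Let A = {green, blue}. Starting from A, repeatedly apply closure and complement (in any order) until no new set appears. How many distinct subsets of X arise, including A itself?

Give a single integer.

8

closure: X∖int(X∖A) = X∖{gold, teal} = {green, blue, red, gray, pink}
Let k=closure and c=complement:
  1. A     = {green, blue}
  2. kA    = {green, blue, red, gray, pink}
  3. cA    = {gold, teal, red, gray, pink}
  4. ckA   = {gold, teal}
  5. kcA   = {gold, blue, teal, red, gray, pink}
  6. ckcA  = {green}
  7. kckcA = {green, red, gray, pink}
  8. ckckcA = {gold, blue, teal}
— saturated at 8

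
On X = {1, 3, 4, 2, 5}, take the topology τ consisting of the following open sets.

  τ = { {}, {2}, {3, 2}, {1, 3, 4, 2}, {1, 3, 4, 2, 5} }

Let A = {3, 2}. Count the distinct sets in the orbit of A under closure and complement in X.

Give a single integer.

cl via duality: int({1, 4, 5}) = {}, so X∖{} = {1, 3, 4, 2, 5}
Write k for closure, c for complement:
  1. A     = {3, 2}
  2. kA    = {1, 3, 4, 2, 5}
  3. cA    = {1, 4, 5}
  4. ckA   = {}
applying k or c yields no new set

4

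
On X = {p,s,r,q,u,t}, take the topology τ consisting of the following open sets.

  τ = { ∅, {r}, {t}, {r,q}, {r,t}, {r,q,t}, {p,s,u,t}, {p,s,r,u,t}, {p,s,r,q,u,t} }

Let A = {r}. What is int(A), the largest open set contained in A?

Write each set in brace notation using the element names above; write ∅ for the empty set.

interior: largest open inside A is {r} (from ∅, {r})

{r}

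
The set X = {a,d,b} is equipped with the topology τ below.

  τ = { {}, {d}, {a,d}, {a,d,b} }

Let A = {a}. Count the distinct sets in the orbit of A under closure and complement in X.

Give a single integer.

6

X∖A={d,b}, int(X∖A)={d}, hence cl(A)={a,b}
Orbit (k=closure, c=complement):
  1. A     = {a}
  2. kA    = {a,b}
  3. cA    = {d,b}
  4. ckA   = {d}
  5. kcA   = {a,d,b}
  6. ckcA  = {}
(closed under both — stop)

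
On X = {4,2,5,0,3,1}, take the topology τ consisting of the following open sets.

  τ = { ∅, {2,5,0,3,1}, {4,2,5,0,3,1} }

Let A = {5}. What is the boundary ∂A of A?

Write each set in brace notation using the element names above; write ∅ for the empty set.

{4,2,5,0,3,1}

U open, U⊆A: ∅. int(A) = ⋃ = ∅
X∖A={4,2,0,3,1}, int(X∖A)=∅, hence cl(A)={4,2,5,0,3,1}
∂A: remove int from cl → {4,2,5,0,3,1}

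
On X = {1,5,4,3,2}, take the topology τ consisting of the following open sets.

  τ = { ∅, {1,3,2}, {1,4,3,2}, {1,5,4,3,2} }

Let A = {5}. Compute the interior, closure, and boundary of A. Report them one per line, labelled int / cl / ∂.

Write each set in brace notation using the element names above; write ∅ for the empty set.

opens ⊆ A: ∅; union → int = ∅
complement {1,4,3,2}; its interior {1,4,3,2}; cl(A) = X∖{1,4,3,2} = {5}
boundary = {5} ∖ ∅ = {5}

int(A) = ∅
cl(A)  = {5}
∂A     = {5}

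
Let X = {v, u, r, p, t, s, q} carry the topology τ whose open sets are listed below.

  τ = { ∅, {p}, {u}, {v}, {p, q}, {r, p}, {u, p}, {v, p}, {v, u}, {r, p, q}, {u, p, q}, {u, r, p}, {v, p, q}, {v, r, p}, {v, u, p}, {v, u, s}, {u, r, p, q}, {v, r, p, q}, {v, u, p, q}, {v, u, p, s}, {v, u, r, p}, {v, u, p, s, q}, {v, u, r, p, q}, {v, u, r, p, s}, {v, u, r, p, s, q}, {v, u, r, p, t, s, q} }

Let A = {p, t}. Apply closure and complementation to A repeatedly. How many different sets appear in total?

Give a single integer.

8

X∖A={v, u, r, s, q}, int(X∖A)={v, u, s}, hence cl(A)={r, p, t, q}
Orbit (k=closure, c=complement):
  1. A     = {p, t}
  2. kA    = {r, p, t, q}
  3. cA    = {v, u, r, s, q}
  4. ckA   = {v, u, s}
  5. kcA   = {v, u, r, t, s, q}
  6. kckA  = {v, u, t, s}
  7. ckcA  = {p}
  8. ckckA = {r, p, q}
(closed under both — stop)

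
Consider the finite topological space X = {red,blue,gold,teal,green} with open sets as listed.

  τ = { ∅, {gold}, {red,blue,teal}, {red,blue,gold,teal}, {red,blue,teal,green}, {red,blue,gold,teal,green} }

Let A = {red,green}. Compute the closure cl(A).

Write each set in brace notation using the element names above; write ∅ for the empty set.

complement {blue,gold,teal}; its interior {gold}; cl(A) = X∖{gold} = {red,blue,teal,green}

{red,blue,teal,green}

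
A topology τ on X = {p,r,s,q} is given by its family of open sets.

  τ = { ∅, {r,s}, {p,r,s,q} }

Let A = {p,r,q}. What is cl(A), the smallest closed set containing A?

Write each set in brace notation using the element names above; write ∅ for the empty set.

{p,r,s,q}

X∖A={s}, int(X∖A)=∅, hence cl(A)={p,r,s,q}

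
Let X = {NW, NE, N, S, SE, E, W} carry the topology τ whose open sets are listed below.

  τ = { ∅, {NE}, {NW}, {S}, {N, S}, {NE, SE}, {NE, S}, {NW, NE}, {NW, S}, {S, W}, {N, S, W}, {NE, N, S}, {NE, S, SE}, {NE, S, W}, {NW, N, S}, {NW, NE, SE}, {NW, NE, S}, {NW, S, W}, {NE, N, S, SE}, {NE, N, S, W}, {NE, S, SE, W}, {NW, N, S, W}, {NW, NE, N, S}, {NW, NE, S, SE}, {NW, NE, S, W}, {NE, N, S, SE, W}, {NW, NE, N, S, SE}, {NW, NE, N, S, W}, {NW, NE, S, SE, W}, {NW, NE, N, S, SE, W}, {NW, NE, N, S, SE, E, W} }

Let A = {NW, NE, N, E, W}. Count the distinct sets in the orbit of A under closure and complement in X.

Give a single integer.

10

X∖A={S, SE}, int(X∖A)={S}, hence cl(A)={NW, NE, N, SE, E, W}
Orbit (k=closure, c=complement):
  1. A     = {NW, NE, N, E, W}
  2. kA    = {NW, NE, N, SE, E, W}
  3. cA    = {S, SE}
  4. ckA   = {S}
  5. kcA   = {N, S, SE, E, W}
  6. kckA  = {N, S, E, W}
  7. ckcA  = {NW, NE}
  8. ckckA = {NW, NE, SE}
  9. kckcA = {NW, NE, SE, E}
  10. ckckcA = {N, S, W}
(closed under both — stop)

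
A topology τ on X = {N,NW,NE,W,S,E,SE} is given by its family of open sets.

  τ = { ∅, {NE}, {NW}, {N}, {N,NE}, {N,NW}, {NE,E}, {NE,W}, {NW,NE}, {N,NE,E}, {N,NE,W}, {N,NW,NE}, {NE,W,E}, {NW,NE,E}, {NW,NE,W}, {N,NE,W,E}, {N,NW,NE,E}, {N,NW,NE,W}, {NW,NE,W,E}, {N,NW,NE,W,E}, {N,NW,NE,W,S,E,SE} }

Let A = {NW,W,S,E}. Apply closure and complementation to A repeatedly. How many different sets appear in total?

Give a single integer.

complement {N,NE,SE}; its interior {N,NE}; cl(A) = X∖{N,NE} = {NW,W,S,E,SE}
With k = closure, c = complement:
  1. A     = {NW,W,S,E}
  2. kA    = {NW,W,S,E,SE}
  3. cA    = {N,NE,SE}
  4. ckA   = {N,NE}
  5. kcA   = {N,NE,W,S,E,SE}
  6. ckcA  = {NW}
  7. kckcA = {NW,S,SE}
  8. ckckcA = {N,NE,W,E}
k, c of each give nothing new

8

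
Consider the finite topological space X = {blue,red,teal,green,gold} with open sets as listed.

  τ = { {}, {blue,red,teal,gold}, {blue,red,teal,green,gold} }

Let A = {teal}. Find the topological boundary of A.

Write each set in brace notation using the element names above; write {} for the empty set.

interior: largest open inside A is {} (from {})
cl via duality: int({blue,red,green,gold}) = {}, so X∖{} = {blue,red,teal,green,gold}
cl∖int = {blue,red,teal,green,gold}

{blue,red,teal,green,gold}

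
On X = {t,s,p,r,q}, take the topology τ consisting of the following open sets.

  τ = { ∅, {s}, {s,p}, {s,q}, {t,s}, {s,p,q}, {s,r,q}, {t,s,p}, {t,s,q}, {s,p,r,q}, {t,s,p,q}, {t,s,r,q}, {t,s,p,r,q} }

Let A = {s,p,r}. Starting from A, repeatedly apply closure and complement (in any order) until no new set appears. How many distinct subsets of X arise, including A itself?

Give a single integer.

6

complement {t,q}; its interior ∅; cl(A) = X∖∅ = {t,s,p,r,q}
With k = closure, c = complement:
  1. A     = {s,p,r}
  2. kA    = {t,s,p,r,q}
  3. cA    = {t,q}
  4. ckA   = ∅
  5. kcA   = {t,r,q}
  6. ckcA  = {s,p}
k, c of each give nothing new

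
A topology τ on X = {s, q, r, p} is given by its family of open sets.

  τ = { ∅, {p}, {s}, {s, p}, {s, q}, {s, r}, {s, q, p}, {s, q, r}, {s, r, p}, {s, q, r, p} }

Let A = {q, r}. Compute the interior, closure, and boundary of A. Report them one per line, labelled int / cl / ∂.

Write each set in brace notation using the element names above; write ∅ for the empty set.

int(A) = ∅
cl(A)  = {q, r}
∂A     = {q, r}

interior: largest open inside A is ∅ (from ∅)
cl via duality: int({s, p}) = {s, p}, so X∖{s, p} = {q, r}
cl∖int = {q, r}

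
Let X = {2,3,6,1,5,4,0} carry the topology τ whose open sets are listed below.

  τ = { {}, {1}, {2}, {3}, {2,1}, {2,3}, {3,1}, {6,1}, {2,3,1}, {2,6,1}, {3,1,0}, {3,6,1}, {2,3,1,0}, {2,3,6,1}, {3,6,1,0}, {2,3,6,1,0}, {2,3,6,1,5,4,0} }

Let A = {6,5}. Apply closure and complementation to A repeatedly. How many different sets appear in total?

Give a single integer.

6

X∖A={2,3,1,4,0}, int(X∖A)={2,3,1,0}, hence cl(A)={6,5,4}
Orbit (k=closure, c=complement):
  1. A     = {6,5}
  2. kA    = {6,5,4}
  3. cA    = {2,3,1,4,0}
  4. ckA   = {2,3,1,0}
  5. kcA   = {2,3,6,1,5,4,0}
  6. ckcA  = {}
(closed under both — stop)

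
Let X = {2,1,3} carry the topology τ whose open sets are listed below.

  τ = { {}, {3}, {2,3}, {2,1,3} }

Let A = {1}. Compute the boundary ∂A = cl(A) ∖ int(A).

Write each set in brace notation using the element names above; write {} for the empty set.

{1}

open subsets of A: {}; so int(A) = {}
closure: X∖int(X∖A) = X∖{2,3} = {1}
∂A = {1} minus {} = {1}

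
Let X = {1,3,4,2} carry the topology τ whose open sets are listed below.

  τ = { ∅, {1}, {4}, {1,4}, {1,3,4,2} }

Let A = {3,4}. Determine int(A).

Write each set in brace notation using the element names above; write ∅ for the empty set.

{4}

open subsets of A: ∅, {4}; so int(A) = {4}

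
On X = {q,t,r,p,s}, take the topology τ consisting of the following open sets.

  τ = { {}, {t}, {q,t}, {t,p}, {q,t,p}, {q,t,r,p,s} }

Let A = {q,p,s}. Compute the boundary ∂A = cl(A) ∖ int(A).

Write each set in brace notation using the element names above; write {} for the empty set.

opens ⊆ A: {}; union → int = {}
complement {t,r}; its interior {t}; cl(A) = X∖{t} = {q,r,p,s}
boundary = {q,r,p,s} ∖ {} = {q,r,p,s}

{q,r,p,s}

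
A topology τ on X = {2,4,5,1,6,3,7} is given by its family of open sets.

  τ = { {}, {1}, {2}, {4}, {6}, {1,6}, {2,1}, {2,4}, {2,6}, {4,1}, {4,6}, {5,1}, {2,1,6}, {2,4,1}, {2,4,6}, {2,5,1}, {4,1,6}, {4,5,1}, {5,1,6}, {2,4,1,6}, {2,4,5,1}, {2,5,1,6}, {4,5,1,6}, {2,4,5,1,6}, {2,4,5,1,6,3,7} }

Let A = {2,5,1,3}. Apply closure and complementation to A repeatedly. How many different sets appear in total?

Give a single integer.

cl via duality: int({4,6,7}) = {4,6}, so X∖{4,6} = {2,5,1,3,7}
Write k for closure, c for complement:
  1. A     = {2,5,1,3}
  2. kA    = {2,5,1,3,7}
  3. cA    = {4,6,7}
  4. ckA   = {4,6}
  5. kcA   = {4,6,3,7}
  6. ckcA  = {2,5,1}
applying k or c yields no new set

6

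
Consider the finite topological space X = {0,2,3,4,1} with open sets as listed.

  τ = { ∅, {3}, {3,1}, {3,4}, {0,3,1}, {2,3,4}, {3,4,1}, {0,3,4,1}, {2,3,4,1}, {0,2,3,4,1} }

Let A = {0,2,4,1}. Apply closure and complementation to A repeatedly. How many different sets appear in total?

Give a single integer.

4

complement {3}; its interior {3}; cl(A) = X∖{3} = {0,2,4,1}
With k = closure, c = complement:
  1. A     = {0,2,4,1}
  2. cA    = {3}
  3. kcA   = {0,2,3,4,1}
  4. ckcA  = ∅
k, c of each give nothing new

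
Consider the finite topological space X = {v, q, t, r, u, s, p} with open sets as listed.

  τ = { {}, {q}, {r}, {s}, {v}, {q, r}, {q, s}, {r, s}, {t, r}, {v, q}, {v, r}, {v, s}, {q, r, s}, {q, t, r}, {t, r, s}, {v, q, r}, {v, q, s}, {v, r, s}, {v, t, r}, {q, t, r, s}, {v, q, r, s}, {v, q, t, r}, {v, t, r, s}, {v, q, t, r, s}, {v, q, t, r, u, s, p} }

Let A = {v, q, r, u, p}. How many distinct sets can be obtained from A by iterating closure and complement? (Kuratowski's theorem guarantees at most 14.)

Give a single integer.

8

cl via duality: int({t, s}) = {s}, so X∖{s} = {v, q, t, r, u, p}
Write k for closure, c for complement:
  1. A     = {v, q, r, u, p}
  2. kA    = {v, q, t, r, u, p}
  3. cA    = {t, s}
  4. ckA   = {s}
  5. kcA   = {t, u, s, p}
  6. kckA  = {u, s, p}
  7. ckcA  = {v, q, r}
  8. ckckA = {v, q, t, r}
applying k or c yields no new set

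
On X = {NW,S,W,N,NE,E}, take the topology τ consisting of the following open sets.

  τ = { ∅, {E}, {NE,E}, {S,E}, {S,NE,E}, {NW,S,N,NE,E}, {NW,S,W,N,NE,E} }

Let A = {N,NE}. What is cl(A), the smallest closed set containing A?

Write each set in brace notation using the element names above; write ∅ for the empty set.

complement {NW,S,W,E}; its interior {S,E}; cl(A) = X∖{S,E} = {NW,W,N,NE}

{NW,W,N,NE}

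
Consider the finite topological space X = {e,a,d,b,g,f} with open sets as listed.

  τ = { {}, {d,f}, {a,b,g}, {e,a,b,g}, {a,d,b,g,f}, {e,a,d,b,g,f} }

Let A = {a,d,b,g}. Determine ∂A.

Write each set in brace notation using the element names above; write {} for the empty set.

{e,d,f}

interior: largest open inside A is {a,b,g} (from {}, {a,b,g})
cl via duality: int({e,f}) = {}, so X∖{} = {e,a,d,b,g,f}
cl∖int = {e,d,f}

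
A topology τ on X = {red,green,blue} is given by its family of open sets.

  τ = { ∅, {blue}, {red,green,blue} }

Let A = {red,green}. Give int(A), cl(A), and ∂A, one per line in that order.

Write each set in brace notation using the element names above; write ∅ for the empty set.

int(A) = ∅
cl(A)  = {red,green}
∂A     = {red,green}

interior: largest open inside A is ∅ (from ∅)
cl via duality: int({blue}) = {blue}, so X∖{blue} = {red,green}
cl∖int = {red,green}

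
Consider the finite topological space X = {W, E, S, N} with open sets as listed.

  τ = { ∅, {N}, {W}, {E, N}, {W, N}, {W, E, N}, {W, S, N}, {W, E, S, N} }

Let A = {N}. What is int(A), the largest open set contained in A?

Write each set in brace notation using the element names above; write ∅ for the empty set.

interior: largest open inside A is {N} (from ∅, {N})

{N}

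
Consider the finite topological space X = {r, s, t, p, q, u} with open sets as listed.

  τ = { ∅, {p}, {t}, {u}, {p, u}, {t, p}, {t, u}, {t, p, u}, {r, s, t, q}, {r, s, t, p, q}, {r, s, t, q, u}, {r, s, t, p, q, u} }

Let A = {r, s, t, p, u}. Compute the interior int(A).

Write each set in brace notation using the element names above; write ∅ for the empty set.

{t, p, u}

interior: largest open inside A is {t, p, u} (from ∅, {t}, {u}, {p}, {p, u}, {t, u}, {t, p}, {t, p, u})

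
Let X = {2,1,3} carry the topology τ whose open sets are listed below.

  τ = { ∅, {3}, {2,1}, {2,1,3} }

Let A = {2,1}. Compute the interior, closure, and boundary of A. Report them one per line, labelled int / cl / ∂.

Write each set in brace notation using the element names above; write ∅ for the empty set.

interior: largest open inside A is {2,1} (from ∅, {2,1})
cl via duality: int({3}) = {3}, so X∖{3} = {2,1}
cl∖int = ∅

int(A) = {2,1}
cl(A)  = {2,1}
∂A     = ∅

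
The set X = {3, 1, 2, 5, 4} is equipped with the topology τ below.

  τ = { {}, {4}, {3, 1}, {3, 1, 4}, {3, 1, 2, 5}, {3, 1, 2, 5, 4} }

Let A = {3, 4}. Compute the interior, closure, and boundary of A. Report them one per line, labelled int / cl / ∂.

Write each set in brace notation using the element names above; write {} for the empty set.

int(A) = {4}
cl(A)  = {3, 1, 2, 5, 4}
∂A     = {3, 1, 2, 5}

open subsets of A: {}, {4}; so int(A) = {4}
closure: X∖int(X∖A) = X∖{} = {3, 1, 2, 5, 4}
∂A = {3, 1, 2, 5, 4} minus {4} = {3, 1, 2, 5}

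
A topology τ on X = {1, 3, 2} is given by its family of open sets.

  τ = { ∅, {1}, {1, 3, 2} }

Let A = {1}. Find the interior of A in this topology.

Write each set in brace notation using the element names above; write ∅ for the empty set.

opens ⊆ A: ∅, {1}; union → int = {1}

{1}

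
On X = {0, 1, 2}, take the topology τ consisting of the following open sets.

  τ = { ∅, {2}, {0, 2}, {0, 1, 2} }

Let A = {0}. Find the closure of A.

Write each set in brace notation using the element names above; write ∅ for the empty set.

closure: X∖int(X∖A) = X∖{2} = {0, 1}

{0, 1}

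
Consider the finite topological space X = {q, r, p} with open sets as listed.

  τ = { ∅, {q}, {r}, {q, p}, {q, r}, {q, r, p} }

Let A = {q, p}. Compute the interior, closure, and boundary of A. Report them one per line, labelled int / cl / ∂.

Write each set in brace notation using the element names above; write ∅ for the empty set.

open subsets of A: ∅, {q}, {q, p}; so int(A) = {q, p}
closure: X∖int(X∖A) = X∖{r} = {q, p}
∂A = {q, p} minus {q, p} = ∅

int(A) = {q, p}
cl(A)  = {q, p}
∂A     = ∅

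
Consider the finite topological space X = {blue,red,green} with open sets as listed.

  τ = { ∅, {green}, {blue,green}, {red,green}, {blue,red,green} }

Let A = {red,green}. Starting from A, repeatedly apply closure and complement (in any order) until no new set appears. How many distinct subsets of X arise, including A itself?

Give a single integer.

closure: X∖int(X∖A) = X∖∅ = {blue,red,green}
Let k=closure and c=complement:
  1. A     = {red,green}
  2. kA    = {blue,red,green}
  3. cA    = {blue}
  4. ckA   = ∅
— saturated at 4

4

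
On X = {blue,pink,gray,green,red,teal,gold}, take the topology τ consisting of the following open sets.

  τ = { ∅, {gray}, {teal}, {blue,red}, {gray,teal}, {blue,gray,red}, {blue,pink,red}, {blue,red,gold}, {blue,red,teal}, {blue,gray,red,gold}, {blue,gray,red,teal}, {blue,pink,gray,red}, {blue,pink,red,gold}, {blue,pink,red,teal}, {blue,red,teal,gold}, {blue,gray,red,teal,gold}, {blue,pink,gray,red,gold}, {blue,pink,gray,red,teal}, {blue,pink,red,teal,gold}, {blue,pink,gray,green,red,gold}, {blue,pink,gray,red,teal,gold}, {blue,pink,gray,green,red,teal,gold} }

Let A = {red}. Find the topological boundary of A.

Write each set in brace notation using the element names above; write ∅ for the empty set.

opens ⊆ A: ∅; union → int = ∅
complement {blue,pink,gray,green,teal,gold}; its interior {gray,teal}; cl(A) = X∖{gray,teal} = {blue,pink,green,red,gold}
boundary = {blue,pink,green,red,gold} ∖ ∅ = {blue,pink,green,red,gold}

{blue,pink,green,red,gold}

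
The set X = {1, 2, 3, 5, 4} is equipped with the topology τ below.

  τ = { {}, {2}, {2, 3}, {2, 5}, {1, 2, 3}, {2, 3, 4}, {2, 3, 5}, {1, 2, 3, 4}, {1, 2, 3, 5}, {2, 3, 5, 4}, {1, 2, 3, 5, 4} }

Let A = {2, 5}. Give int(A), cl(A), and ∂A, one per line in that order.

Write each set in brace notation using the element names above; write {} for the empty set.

interior: largest open inside A is {2, 5} (from {}, {2}, {2, 5})
cl via duality: int({1, 3, 4}) = {}, so X∖{} = {1, 2, 3, 5, 4}
cl∖int = {1, 3, 4}

int(A) = {2, 5}
cl(A)  = {1, 2, 3, 5, 4}
∂A     = {1, 3, 4}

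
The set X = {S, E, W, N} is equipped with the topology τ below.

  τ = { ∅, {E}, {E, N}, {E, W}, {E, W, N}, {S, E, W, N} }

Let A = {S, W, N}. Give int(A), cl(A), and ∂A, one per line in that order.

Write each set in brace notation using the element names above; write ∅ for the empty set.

interior: largest open inside A is ∅ (from ∅)
cl via duality: int({E}) = {E}, so X∖{E} = {S, W, N}
cl∖int = {S, W, N}

int(A) = ∅
cl(A)  = {S, W, N}
∂A     = {S, W, N}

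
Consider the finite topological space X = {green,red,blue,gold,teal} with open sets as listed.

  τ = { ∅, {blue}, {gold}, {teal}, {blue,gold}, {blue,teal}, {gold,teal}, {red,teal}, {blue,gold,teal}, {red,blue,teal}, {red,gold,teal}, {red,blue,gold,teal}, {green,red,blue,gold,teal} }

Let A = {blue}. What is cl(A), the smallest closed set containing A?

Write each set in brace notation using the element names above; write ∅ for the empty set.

X∖A={green,red,gold,teal}, int(X∖A)={red,gold,teal}, hence cl(A)={green,blue}

{green,blue}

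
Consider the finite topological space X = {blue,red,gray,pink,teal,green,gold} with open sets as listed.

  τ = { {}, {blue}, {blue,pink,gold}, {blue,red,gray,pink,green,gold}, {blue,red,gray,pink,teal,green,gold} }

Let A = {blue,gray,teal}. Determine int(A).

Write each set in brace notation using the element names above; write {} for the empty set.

open subsets of A: {}, {blue}; so int(A) = {blue}

{blue}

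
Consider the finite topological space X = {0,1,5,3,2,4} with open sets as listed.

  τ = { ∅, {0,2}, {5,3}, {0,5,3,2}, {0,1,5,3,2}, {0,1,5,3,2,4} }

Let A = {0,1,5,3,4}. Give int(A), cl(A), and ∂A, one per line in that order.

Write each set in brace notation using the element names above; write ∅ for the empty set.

open subsets of A: ∅, {5,3}; so int(A) = {5,3}
closure: X∖int(X∖A) = X∖∅ = {0,1,5,3,2,4}
∂A = {0,1,5,3,2,4} minus {5,3} = {0,1,2,4}

int(A) = {5,3}
cl(A)  = {0,1,5,3,2,4}
∂A     = {0,1,2,4}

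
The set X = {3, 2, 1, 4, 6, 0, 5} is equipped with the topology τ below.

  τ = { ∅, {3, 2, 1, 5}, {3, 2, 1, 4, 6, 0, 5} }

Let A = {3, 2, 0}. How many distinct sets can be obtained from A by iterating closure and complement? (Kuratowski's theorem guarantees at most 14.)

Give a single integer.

complement {1, 4, 6, 5}; its interior ∅; cl(A) = X∖∅ = {3, 2, 1, 4, 6, 0, 5}
With k = closure, c = complement:
  1. A     = {3, 2, 0}
  2. kA    = {3, 2, 1, 4, 6, 0, 5}
  3. cA    = {1, 4, 6, 5}
  4. ckA   = ∅
k, c of each give nothing new

4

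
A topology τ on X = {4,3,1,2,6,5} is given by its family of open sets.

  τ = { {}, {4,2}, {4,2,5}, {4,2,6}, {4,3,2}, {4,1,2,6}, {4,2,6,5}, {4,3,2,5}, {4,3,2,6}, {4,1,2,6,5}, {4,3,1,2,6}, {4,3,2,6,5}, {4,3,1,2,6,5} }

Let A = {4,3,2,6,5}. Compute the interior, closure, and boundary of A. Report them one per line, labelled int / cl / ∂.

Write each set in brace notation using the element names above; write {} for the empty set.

int(A) = {4,3,2,6,5}
cl(A)  = {4,3,1,2,6,5}
∂A     = {1}

interior: largest open inside A is {4,3,2,6,5} (from {}, {4,2}, {4,3,2}, {4,2,5}, {4,2,6}, {4,2,6,5}, {4,3,2,5}, {4,3,2,6}, {4,3,2,6,5})
cl via duality: int({1}) = {}, so X∖{} = {4,3,1,2,6,5}
cl∖int = {1}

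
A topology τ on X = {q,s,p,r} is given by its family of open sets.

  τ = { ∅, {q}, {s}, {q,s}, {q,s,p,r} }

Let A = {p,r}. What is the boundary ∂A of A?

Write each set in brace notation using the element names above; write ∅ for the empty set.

U open, U⊆A: ∅. int(A) = ⋃ = ∅
X∖A={q,s}, int(X∖A)={q,s}, hence cl(A)={p,r}
∂A: remove int from cl → {p,r}

{p,r}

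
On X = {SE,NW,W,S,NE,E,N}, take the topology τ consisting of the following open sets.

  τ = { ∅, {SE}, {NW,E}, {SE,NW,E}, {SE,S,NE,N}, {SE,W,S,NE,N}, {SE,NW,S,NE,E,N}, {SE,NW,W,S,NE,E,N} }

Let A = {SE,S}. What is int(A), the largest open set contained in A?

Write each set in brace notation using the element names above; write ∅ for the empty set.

{SE}

interior: largest open inside A is {SE} (from ∅, {SE})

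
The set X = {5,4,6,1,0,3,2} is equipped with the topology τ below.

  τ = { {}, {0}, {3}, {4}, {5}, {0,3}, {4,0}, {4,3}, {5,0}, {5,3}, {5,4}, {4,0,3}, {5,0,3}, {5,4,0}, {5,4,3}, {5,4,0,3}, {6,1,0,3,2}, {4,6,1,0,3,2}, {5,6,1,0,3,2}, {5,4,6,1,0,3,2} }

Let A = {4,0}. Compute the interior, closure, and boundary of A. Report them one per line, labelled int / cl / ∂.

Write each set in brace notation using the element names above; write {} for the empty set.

U open, U⊆A: {}, {0}, {4}, {4,0}. int(A) = ⋃ = {4,0}
X∖A={5,6,1,3,2}, int(X∖A)={5,3}, hence cl(A)={4,6,1,0,2}
∂A: remove int from cl → {6,1,2}

int(A) = {4,0}
cl(A)  = {4,6,1,0,2}
∂A     = {6,1,2}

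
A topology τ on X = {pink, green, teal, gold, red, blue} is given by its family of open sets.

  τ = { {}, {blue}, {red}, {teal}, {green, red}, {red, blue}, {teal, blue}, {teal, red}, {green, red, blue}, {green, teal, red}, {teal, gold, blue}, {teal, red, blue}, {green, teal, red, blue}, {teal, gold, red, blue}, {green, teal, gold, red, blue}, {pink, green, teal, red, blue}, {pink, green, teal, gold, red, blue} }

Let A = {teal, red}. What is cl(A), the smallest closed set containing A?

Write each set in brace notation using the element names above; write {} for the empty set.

closure: X∖int(X∖A) = X∖{blue} = {pink, green, teal, gold, red}

{pink, green, teal, gold, red}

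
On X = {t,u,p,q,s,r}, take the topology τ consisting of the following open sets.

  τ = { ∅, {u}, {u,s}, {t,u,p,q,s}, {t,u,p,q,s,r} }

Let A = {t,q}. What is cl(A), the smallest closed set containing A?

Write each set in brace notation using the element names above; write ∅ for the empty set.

cl via duality: int({u,p,s,r}) = {u,s}, so X∖{u,s} = {t,p,q,r}

{t,p,q,r}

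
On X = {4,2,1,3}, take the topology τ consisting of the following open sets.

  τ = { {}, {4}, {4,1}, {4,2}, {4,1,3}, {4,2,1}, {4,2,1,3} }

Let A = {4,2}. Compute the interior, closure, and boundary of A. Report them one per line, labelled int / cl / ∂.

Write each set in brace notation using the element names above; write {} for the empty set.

int(A) = {4,2}
cl(A)  = {4,2,1,3}
∂A     = {1,3}

opens ⊆ A: {}, {4}, {4,2}; union → int = {4,2}
complement {1,3}; its interior {}; cl(A) = X∖{} = {4,2,1,3}
boundary = {4,2,1,3} ∖ {4,2} = {1,3}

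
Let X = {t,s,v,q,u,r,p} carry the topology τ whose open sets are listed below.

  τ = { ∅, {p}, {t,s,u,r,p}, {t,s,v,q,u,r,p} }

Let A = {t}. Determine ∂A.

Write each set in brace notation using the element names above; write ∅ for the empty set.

interior: largest open inside A is ∅ (from ∅)
cl via duality: int({s,v,q,u,r,p}) = {p}, so X∖{p} = {t,s,v,q,u,r}
cl∖int = {t,s,v,q,u,r}

{t,s,v,q,u,r}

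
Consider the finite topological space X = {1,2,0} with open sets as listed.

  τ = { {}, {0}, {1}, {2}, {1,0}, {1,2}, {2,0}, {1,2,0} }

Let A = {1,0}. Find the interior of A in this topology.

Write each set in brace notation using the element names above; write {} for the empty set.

U open, U⊆A: {}, {0}, {1}, {1,0}. int(A) = ⋃ = {1,0}

{1,0}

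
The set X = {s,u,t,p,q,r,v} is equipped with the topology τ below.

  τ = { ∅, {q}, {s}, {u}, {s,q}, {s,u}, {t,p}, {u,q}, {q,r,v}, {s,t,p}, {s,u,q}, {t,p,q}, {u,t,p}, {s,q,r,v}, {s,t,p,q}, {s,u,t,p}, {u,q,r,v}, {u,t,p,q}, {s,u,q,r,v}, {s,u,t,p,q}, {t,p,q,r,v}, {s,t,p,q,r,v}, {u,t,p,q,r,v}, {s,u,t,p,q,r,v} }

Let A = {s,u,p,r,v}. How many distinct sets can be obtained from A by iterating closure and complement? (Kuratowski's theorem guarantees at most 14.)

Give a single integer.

closure: X∖int(X∖A) = X∖{q} = {s,u,t,p,r,v}
Let k=closure and c=complement:
  1. A     = {s,u,p,r,v}
  2. kA    = {s,u,t,p,r,v}
  3. cA    = {t,q}
  4. ckA   = {q}
  5. kcA   = {t,p,q,r,v}
  6. kckA  = {q,r,v}
  7. ckcA  = {s,u}
  8. ckckA = {s,u,t,p}
— saturated at 8

8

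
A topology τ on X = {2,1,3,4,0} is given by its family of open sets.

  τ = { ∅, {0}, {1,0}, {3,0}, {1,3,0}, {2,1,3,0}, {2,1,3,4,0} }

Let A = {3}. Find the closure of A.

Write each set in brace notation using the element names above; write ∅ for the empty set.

X∖A={2,1,4,0}, int(X∖A)={1,0}, hence cl(A)={2,3,4}

{2,3,4}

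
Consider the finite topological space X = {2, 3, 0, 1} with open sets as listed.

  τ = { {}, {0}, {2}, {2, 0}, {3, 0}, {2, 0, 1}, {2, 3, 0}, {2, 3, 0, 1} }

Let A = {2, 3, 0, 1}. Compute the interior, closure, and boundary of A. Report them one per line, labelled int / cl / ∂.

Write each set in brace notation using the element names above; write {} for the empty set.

interior: largest open inside A is {2, 3, 0, 1} (from {}, {0}, {2}, {3, 0}, {2, 0}, {2, 0, 1}, {2, 3, 0}, {2, 3, 0, 1})
cl via duality: int({}) = {}, so X∖{} = {2, 3, 0, 1}
cl∖int = {}

int(A) = {2, 3, 0, 1}
cl(A)  = {2, 3, 0, 1}
∂A     = {}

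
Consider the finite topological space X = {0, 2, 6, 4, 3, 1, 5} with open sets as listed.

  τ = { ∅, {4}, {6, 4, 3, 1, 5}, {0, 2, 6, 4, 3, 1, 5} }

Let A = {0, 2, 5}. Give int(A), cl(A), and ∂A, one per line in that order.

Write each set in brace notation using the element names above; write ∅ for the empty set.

int(A) = ∅
cl(A)  = {0, 2, 6, 3, 1, 5}
∂A     = {0, 2, 6, 3, 1, 5}

opens ⊆ A: ∅; union → int = ∅
complement {6, 4, 3, 1}; its interior {4}; cl(A) = X∖{4} = {0, 2, 6, 3, 1, 5}
boundary = {0, 2, 6, 3, 1, 5} ∖ ∅ = {0, 2, 6, 3, 1, 5}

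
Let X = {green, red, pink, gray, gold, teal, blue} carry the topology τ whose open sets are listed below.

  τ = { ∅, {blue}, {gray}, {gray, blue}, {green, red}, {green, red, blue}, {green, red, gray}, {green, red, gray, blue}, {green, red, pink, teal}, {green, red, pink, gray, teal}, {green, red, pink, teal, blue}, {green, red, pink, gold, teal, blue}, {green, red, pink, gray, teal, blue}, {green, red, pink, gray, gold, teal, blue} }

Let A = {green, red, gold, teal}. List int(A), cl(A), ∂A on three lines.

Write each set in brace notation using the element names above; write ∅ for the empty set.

interior: largest open inside A is {green, red} (from ∅, {green, red})
cl via duality: int({pink, gray, blue}) = {gray, blue}, so X∖{gray, blue} = {green, red, pink, gold, teal}
cl∖int = {pink, gold, teal}

int(A) = {green, red}
cl(A)  = {green, red, pink, gold, teal}
∂A     = {pink, gold, teal}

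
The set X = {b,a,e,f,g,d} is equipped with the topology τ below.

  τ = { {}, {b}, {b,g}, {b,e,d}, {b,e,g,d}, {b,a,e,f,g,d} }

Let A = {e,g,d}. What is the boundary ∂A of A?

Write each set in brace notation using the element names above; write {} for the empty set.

{a,e,f,g,d}

opens ⊆ A: {}; union → int = {}
complement {b,a,f}; its interior {b}; cl(A) = X∖{b} = {a,e,f,g,d}
boundary = {a,e,f,g,d} ∖ {} = {a,e,f,g,d}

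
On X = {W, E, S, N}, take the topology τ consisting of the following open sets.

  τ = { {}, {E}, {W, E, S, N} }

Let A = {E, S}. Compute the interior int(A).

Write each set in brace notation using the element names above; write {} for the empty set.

open subsets of A: {}, {E}; so int(A) = {E}

{E}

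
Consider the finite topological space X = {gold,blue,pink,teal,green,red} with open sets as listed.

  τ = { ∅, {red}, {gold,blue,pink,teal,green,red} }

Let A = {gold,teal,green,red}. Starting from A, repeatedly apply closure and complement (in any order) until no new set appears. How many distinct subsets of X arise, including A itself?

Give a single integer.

closure: X∖int(X∖A) = X∖∅ = {gold,blue,pink,teal,green,red}
Let k=closure and c=complement:
  1. A     = {gold,teal,green,red}
  2. kA    = {gold,blue,pink,teal,green,red}
  3. cA    = {blue,pink}
  4. ckA   = ∅
  5. kcA   = {gold,blue,pink,teal,green}
  6. ckcA  = {red}
— saturated at 6

6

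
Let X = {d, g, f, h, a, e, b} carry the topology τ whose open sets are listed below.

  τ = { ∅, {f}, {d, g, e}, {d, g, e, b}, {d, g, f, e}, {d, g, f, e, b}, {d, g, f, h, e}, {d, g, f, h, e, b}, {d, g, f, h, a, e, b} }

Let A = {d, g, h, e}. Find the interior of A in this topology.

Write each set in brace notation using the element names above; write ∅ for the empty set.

{d, g, e}

U open, U⊆A: ∅, {d, g, e}. int(A) = ⋃ = {d, g, e}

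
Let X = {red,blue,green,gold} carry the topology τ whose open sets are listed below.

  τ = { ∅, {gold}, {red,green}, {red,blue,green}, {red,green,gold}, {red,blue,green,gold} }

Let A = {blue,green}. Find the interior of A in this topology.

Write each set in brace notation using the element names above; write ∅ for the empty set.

∅

interior: largest open inside A is ∅ (from ∅)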